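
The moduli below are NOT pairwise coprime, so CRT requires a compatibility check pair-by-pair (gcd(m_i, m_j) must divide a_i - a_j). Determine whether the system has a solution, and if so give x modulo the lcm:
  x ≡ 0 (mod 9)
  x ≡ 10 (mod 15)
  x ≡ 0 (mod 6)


Moduli 9, 15, 6 are not pairwise coprime, so CRT works modulo lcm(m_i) when all pairwise compatibility conditions hold.
Pairwise compatibility: gcd(m_i, m_j) must divide a_i - a_j for every pair.
Merge one congruence at a time:
  Start: x ≡ 0 (mod 9).
  Combine with x ≡ 10 (mod 15): gcd(9, 15) = 3, and 10 - 0 = 10 is NOT divisible by 3.
    ⇒ system is inconsistent (no integer solution).

No solution (the system is inconsistent).


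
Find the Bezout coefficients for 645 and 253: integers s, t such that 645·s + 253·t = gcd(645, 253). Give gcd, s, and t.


Euclidean algorithm on (645, 253) — divide until remainder is 0:
  645 = 2 · 253 + 139
  253 = 1 · 139 + 114
  139 = 1 · 114 + 25
  114 = 4 · 25 + 14
  25 = 1 · 14 + 11
  14 = 1 · 11 + 3
  11 = 3 · 3 + 2
  3 = 1 · 2 + 1
  2 = 2 · 1 + 0
gcd(645, 253) = 1.
Track Bezout coefficients alongside the remainders: start with r₀ = 645 = a·1 + b·0 (s = 1, t = 0) and r₁ = 253 = a·0 + b·1 (s = 0, t = 1); each new remainder r_{k+1} = r_{k-1} − q_k·r_k inherits s_{k+1} = s_{k-1} − q_k·s_k, t_{k+1} = t_{k-1} − q_k·t_k, so r_k = a·s_k + b·t_k at every step:
  q = 2: r = 139, s = 1 − 2·0 = 1, t = 0 − 2·1 = -2  (check: 645·1 + 253·(-2) = 139)
  q = 1: r = 114, s = 0 − 1·1 = -1, t = 1 − 1·(-2) = 3  (check: 645·(-1) + 253·3 = 114)
  q = 1: r = 25, s = 1 − 1·(-1) = 2, t = -2 − 1·3 = -5  (check: 645·2 + 253·(-5) = 25)
  q = 4: r = 14, s = -1 − 4·2 = -9, t = 3 − 4·(-5) = 23  (check: 645·(-9) + 253·23 = 14)
  q = 1: r = 11, s = 2 − 1·(-9) = 11, t = -5 − 1·23 = -28  (check: 645·11 + 253·(-28) = 11)
  q = 1: r = 3, s = -9 − 1·11 = -20, t = 23 − 1·(-28) = 51  (check: 645·(-20) + 253·51 = 3)
  q = 3: r = 2, s = 11 − 3·(-20) = 71, t = -28 − 3·51 = -181  (check: 645·71 + 253·(-181) = 2)
  q = 1: r = 1, s = -20 − 1·71 = -91, t = 51 − 1·(-181) = 232  (check: 645·(-91) + 253·232 = 1)
The row with r = 1 (the gcd) gives the Bezout coefficients s = -91, t = 232.
Result: 645 · (-91) + 253 · (232) = 1.

gcd(645, 253) = 1; s = -91, t = 232 (check: 645·(-91) + 253·232 = 1).


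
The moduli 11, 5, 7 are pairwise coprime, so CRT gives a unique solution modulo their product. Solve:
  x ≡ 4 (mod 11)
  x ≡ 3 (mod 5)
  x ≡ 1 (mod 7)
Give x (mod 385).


Moduli 11, 5, 7 are pairwise coprime; by CRT there is a unique solution modulo M = 11 · 5 · 7 = 385.
Solve pairwise, accumulating the modulus:
  Start with x ≡ 4 (mod 11).
  Combine with x ≡ 3 (mod 5): since gcd(11, 5) = 1, we get a unique residue mod 55.
    Write x = 4 + 11·t and substitute into x ≡ 3 (mod 5): 11·t ≡ 3 − 4 = -1 (mod 5).
    Reduce coefficients mod 5: 1·t ≡ 4 (mod 5).
    So t ≡ 4 (mod 5).
    Then x = 4 + 11·4 = 48, valid modulo lcm(11, 5) = 55: x ≡ 48 (mod 55).
  Combine with x ≡ 1 (mod 7): since gcd(55, 7) = 1, we get a unique residue mod 385.
    Write x = 48 + 55·t and substitute into x ≡ 1 (mod 7): 55·t ≡ 1 − 48 = -47 (mod 7).
    Reduce coefficients mod 7: 6·t ≡ 2 (mod 7).
    The inverse of 6 mod 7 is 6 (since 6·6 = 36 = 5·7 + 1), so t ≡ 6·2 = 12 ≡ 5 (mod 7).
    Then x = 48 + 55·5 = 323, valid modulo lcm(55, 7) = 385: x ≡ 323 (mod 385).
Verify: 323 mod 11 = 4 ✓, 323 mod 5 = 3 ✓, 323 mod 7 = 1 ✓.

x ≡ 323 (mod 385).


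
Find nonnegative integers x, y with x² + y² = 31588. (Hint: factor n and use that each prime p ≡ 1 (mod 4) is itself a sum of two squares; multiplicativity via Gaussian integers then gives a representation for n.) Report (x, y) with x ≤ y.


Step 1: Factor n = 31588 = 2^2 · 53 · 149.
Step 2: Check the mod-4 condition on each prime factor: 2 = 2 (special); 53 ≡ 1 (mod 4), exponent 1; 149 ≡ 1 (mod 4), exponent 1.
All primes ≡ 3 (mod 4) appear to even exponent (or don't appear), so by the two-squares theorem n IS expressible as a sum of two squares.
Step 3: Build a representation. Group n = k² · m with k = 2 and m = 53 · 149 = 7897 (a product of primes ≡ 1 (mod 4)); a representation of m scales to one of n via (k·x)² + (k·y)² = k²(x² + y²). Each prime p ≡ 1 (mod 4) is itself a sum of two squares; find a² by testing p − a² for a perfect square:
  53: 53 − 1² = 52, 53 − 2² = 49 = 7² ⇒ 53 = 2² + 7².
  149: 149 − 1² = 148, 149 − 2² = 145, 149 − 3² = 140, 149 − 4² = 133, 149 − 5² = 124, 149 − 6² = 113, 149 − 7² = 100 = 10² ⇒ 149 = 7² + 10².
  Combine using the Brahmagupta–Fibonacci identity (a² + b²)(c² + d²) = (ac − bd)² + (ad + bc)² = (ac + bd)² + (ad − bc)²:
  53 · 149 = 7897: from (2² + 7²)(7² + 10²), take (2·7 − 7·10, 2·10 + 7·7) = (14 − 70, 20 + 49) = (-56, 69); dropping signs (only squares matter) gives (56, 69); check 56² + 69² = 3136 + 4761 = 7897 ✓.
  Scale by k = 2: (2·56, 2·69) = (112, 138).
Step 4: Order so x ≤ y and verify: 112² + 138² = 12544 + 19044 = 31588 = n. ✓

n = 31588 = 112² + 138² (one valid representation with x ≤ y).


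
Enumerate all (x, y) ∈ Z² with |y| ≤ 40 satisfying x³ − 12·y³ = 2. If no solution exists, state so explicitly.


The equation is x³ - 12y³ = 2. For fixed y, x³ = 12·y³ + 2, so a solution requires the RHS to be a perfect cube.
Strategy: iterate y from -40 to 40, compute RHS = 12·y³ + 2, and check whether it is a (positive or negative) perfect cube.
Check small values of y:
  y = 0: RHS = 2 is not a perfect cube.
  y = 1: RHS = 14 is not a perfect cube.
  y = -1: RHS = -10 is not a perfect cube.
  y = 2: RHS = 98 is not a perfect cube.
  y = -2: RHS = -94 is not a perfect cube.
  y = 3: RHS = 326 is not a perfect cube.
  y = -3: RHS = -322 is not a perfect cube.
Continuing the search up to |y| = 40 finds no solutions either.
No (x, y) in the scanned range satisfies the equation.

No integer solutions with |y| ≤ 40.


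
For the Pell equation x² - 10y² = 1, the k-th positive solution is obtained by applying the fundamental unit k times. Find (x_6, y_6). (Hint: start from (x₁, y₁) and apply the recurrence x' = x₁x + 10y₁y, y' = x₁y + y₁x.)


Step 1: Find the fundamental solution (x₁, y₁) of x² - 10y² = 1.
  Expand √10 as a continued fraction. a₀ = ⌊√10⌋ = 3; iterate m_{k+1} = d_k·a_k − m_k, d_{k+1} = (10 − m_{k+1}²)/d_k, a_{k+1} = ⌊(a₀ + m_{k+1})/d_{k+1}⌋ (starting m₀ = 0, d₀ = 1), with convergents p_k = a_k·p_{k-1} + p_{k-2}, q_k = a_k·q_{k-1} + q_{k-2} (p₋₁ = 1, q₋₁ = 0):
  k = 0: a₀ = 3; p₀/q₀ = 3/1; p₀² − 10·q₀² = 9 − 10 = -1.
  k = 1: m = 3, d = 1, a = ⌊(3 + 3)/1⌋ = 6; p/q = (6·3 + 1)/(6·1 + 0) = 19/6; p² − 10·q² = 361 − 360 = 1.
  The first convergent with p² − 10·q² = 1 gives the fundamental solution (x₁, y₁) = (19, 6).
Step 2: Apply the recurrence (x_{n+1}, y_{n+1}) = (x₁x_n + 10y₁y_n, x₁y_n + y₁x_n) repeatedly.
  From (x_1, y_1) = (19, 6): x_2 = 19·19 + 10·6·6 = 721; y_2 = 19·6 + 6·19 = 228.
  From (x_2, y_2) = (721, 228): x_3 = 19·721 + 10·6·228 = 27379; y_3 = 19·228 + 6·721 = 8658.
  From (x_3, y_3) = (27379, 8658): x_4 = 19·27379 + 10·6·8658 = 1039681; y_4 = 19·8658 + 6·27379 = 328776.
  From (x_4, y_4) = (1039681, 328776): x_5 = 19·1039681 + 10·6·328776 = 39480499; y_5 = 19·328776 + 6·1039681 = 12484830.
  From (x_5, y_5) = (39480499, 12484830): x_6 = 19·39480499 + 10·6·12484830 = 1499219281; y_6 = 19·12484830 + 6·39480499 = 474094764.
Step 3: Verify x_6² - 10·y_6² = 2247658452522156961 - 2247658452522156960 = 1 (should be 1). ✓

(x_1, y_1) = (19, 6); (x_6, y_6) = (1499219281, 474094764).


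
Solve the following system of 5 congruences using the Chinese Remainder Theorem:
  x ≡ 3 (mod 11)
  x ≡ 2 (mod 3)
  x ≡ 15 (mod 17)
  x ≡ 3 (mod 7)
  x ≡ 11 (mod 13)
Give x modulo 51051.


Product of moduli M = 11 · 3 · 17 · 7 · 13 = 51051.
Merge one congruence at a time:
  Start: x ≡ 3 (mod 11).
  Combine with x ≡ 2 (mod 3); new modulus lcm = 33.
    Write x = 3 + 11·t and substitute into x ≡ 2 (mod 3): 11·t ≡ 2 − 3 = -1 (mod 3).
    Reduce coefficients mod 3: 2·t ≡ 2 (mod 3).
    The inverse of 2 mod 3 is 2 (since 2·2 = 4 = 1·3 + 1), so t ≡ 2·2 = 4 ≡ 1 (mod 3).
    Then x = 3 + 11·1 = 14, valid modulo lcm(11, 3) = 33: x ≡ 14 (mod 33).
  Combine with x ≡ 15 (mod 17); new modulus lcm = 561.
    Write x = 14 + 33·t and substitute into x ≡ 15 (mod 17): 33·t ≡ 15 − 14 = 1 (mod 17).
    Reduce coefficients mod 17: 16·t ≡ 1 (mod 17).
    The inverse of 16 mod 17 is 16 (since 16·16 = 256 = 15·17 + 1), so t ≡ 16·1 = 16 ≡ 16 (mod 17).
    Then x = 14 + 33·16 = 542, valid modulo lcm(33, 17) = 561: x ≡ 542 (mod 561).
  Combine with x ≡ 3 (mod 7); new modulus lcm = 3927.
    Write x = 542 + 561·t and substitute into x ≡ 3 (mod 7): 561·t ≡ 3 − 542 = -539 (mod 7).
    Reduce coefficients mod 7: 1·t ≡ 0 (mod 7).
    So t ≡ 0 (mod 7).
    Then x = 542 + 561·0 = 542, valid modulo lcm(561, 7) = 3927: x ≡ 542 (mod 3927).
  Combine with x ≡ 11 (mod 13); new modulus lcm = 51051.
    Write x = 542 + 3927·t and substitute into x ≡ 11 (mod 13): 3927·t ≡ 11 − 542 = -531 (mod 13).
    Reduce coefficients mod 13: 1·t ≡ 2 (mod 13).
    So t ≡ 2 (mod 13).
    Then x = 542 + 3927·2 = 8396, valid modulo lcm(3927, 13) = 51051: x ≡ 8396 (mod 51051).
Verify against each original: 8396 mod 11 = 3, 8396 mod 3 = 2, 8396 mod 17 = 15, 8396 mod 7 = 3, 8396 mod 13 = 11.

x ≡ 8396 (mod 51051).


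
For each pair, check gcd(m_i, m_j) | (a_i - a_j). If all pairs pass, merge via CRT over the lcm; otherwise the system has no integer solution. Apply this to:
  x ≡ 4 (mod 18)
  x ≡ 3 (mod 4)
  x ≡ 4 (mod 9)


Moduli 18, 4, 9 are not pairwise coprime, so CRT works modulo lcm(m_i) when all pairwise compatibility conditions hold.
Pairwise compatibility: gcd(m_i, m_j) must divide a_i - a_j for every pair.
Merge one congruence at a time:
  Start: x ≡ 4 (mod 18).
  Combine with x ≡ 3 (mod 4): gcd(18, 4) = 2, and 3 - 4 = -1 is NOT divisible by 2.
    ⇒ system is inconsistent (no integer solution).

No solution (the system is inconsistent).


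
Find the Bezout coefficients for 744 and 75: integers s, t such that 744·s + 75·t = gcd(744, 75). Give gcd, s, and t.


Euclidean algorithm on (744, 75) — divide until remainder is 0:
  744 = 9 · 75 + 69
  75 = 1 · 69 + 6
  69 = 11 · 6 + 3
  6 = 2 · 3 + 0
gcd(744, 75) = 3.
Track Bezout coefficients alongside the remainders: start with r₀ = 744 = a·1 + b·0 (s = 1, t = 0) and r₁ = 75 = a·0 + b·1 (s = 0, t = 1); each new remainder r_{k+1} = r_{k-1} − q_k·r_k inherits s_{k+1} = s_{k-1} − q_k·s_k, t_{k+1} = t_{k-1} − q_k·t_k, so r_k = a·s_k + b·t_k at every step:
  q = 9: r = 69, s = 1 − 9·0 = 1, t = 0 − 9·1 = -9  (check: 744·1 + 75·(-9) = 69)
  q = 1: r = 6, s = 0 − 1·1 = -1, t = 1 − 1·(-9) = 10  (check: 744·(-1) + 75·10 = 6)
  q = 11: r = 3, s = 1 − 11·(-1) = 12, t = -9 − 11·10 = -119  (check: 744·12 + 75·(-119) = 3)
The row with r = 3 (the gcd) gives the Bezout coefficients s = 12, t = -119.
Result: 744 · (12) + 75 · (-119) = 3.

gcd(744, 75) = 3; s = 12, t = -119 (check: 744·12 + 75·(-119) = 3).


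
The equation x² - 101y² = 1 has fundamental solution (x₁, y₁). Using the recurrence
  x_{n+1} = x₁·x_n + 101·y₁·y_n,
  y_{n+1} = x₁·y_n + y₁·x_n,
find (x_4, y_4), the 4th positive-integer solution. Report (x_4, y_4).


Step 1: Find the fundamental solution (x₁, y₁) of x² - 101y² = 1.
  Expand √101 as a continued fraction. a₀ = ⌊√101⌋ = 10; iterate m_{k+1} = d_k·a_k − m_k, d_{k+1} = (101 − m_{k+1}²)/d_k, a_{k+1} = ⌊(a₀ + m_{k+1})/d_{k+1}⌋ (starting m₀ = 0, d₀ = 1), with convergents p_k = a_k·p_{k-1} + p_{k-2}, q_k = a_k·q_{k-1} + q_{k-2} (p₋₁ = 1, q₋₁ = 0):
  k = 0: a₀ = 10; p₀/q₀ = 10/1; p₀² − 101·q₀² = 100 − 101 = -1.
  k = 1: m = 10, d = 1, a = ⌊(10 + 10)/1⌋ = 20; p/q = (20·10 + 1)/(20·1 + 0) = 201/20; p² − 101·q² = 40401 − 40400 = 1.
  The first convergent with p² − 101·q² = 1 gives the fundamental solution (x₁, y₁) = (201, 20).
Step 2: Apply the recurrence (x_{n+1}, y_{n+1}) = (x₁x_n + 101y₁y_n, x₁y_n + y₁x_n) repeatedly.
  From (x_1, y_1) = (201, 20): x_2 = 201·201 + 101·20·20 = 80801; y_2 = 201·20 + 20·201 = 8040.
  From (x_2, y_2) = (80801, 8040): x_3 = 201·80801 + 101·20·8040 = 32481801; y_3 = 201·8040 + 20·80801 = 3232060.
  From (x_3, y_3) = (32481801, 3232060): x_4 = 201·32481801 + 101·20·3232060 = 13057603201; y_4 = 201·3232060 + 20·32481801 = 1299280080.
Step 3: Verify x_4² - 101·y_4² = 170501001354765446401 - 170501001354765446400 = 1 (should be 1). ✓

(x_1, y_1) = (201, 20); (x_4, y_4) = (13057603201, 1299280080).


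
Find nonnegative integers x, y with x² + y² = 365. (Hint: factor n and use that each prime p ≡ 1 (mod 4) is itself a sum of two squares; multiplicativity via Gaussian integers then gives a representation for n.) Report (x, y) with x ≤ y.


Step 1: Factor n = 365 = 5 · 73.
Step 2: Check the mod-4 condition on each prime factor: 5 ≡ 1 (mod 4), exponent 1; 73 ≡ 1 (mod 4), exponent 1.
All primes ≡ 3 (mod 4) appear to even exponent (or don't appear), so by the two-squares theorem n IS expressible as a sum of two squares.
Step 3: Build a representation. Here n = 5 · 73 is a product of primes ≡ 1 (mod 4). Each prime p ≡ 1 (mod 4) is itself a sum of two squares; find a² by testing p − a² for a perfect square:
  5: 5 − 1² = 4 = 2² ⇒ 5 = 1² + 2².
  73: 73 − 1² = 72, 73 − 2² = 69, 73 − 3² = 64 = 8² ⇒ 73 = 3² + 8².
  Combine using the Brahmagupta–Fibonacci identity (a² + b²)(c² + d²) = (ac − bd)² + (ad + bc)² = (ac + bd)² + (ad − bc)²:
  5 · 73 = 365: from (1² + 2²)(3² + 8²), take (1·3 − 2·8, 1·8 + 2·3) = (3 − 16, 8 + 6) = (-13, 14); dropping signs (only squares matter) gives (13, 14); check 13² + 14² = 169 + 196 = 365 ✓.
Step 4: Order so x ≤ y and verify: 13² + 14² = 169 + 196 = 365 = n. ✓

n = 365 = 13² + 14² (one valid representation with x ≤ y).


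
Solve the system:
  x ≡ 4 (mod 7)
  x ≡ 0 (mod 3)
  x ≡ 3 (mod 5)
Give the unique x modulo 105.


Moduli 7, 3, 5 are pairwise coprime; by CRT there is a unique solution modulo M = 7 · 3 · 5 = 105.
Solve pairwise, accumulating the modulus:
  Start with x ≡ 4 (mod 7).
  Combine with x ≡ 0 (mod 3): since gcd(7, 3) = 1, we get a unique residue mod 21.
    Write x = 4 + 7·t and substitute into x ≡ 0 (mod 3): 7·t ≡ 0 − 4 = -4 (mod 3).
    Reduce coefficients mod 3: 1·t ≡ 2 (mod 3).
    So t ≡ 2 (mod 3).
    Then x = 4 + 7·2 = 18, valid modulo lcm(7, 3) = 21: x ≡ 18 (mod 21).
  Combine with x ≡ 3 (mod 5): since gcd(21, 5) = 1, we get a unique residue mod 105.
    Write x = 18 + 21·t and substitute into x ≡ 3 (mod 5): 21·t ≡ 3 − 18 = -15 (mod 5).
    Reduce coefficients mod 5: 1·t ≡ 0 (mod 5).
    So t ≡ 0 (mod 5).
    Then x = 18 + 21·0 = 18, valid modulo lcm(21, 5) = 105: x ≡ 18 (mod 105).
Verify: 18 mod 7 = 4 ✓, 18 mod 3 = 0 ✓, 18 mod 5 = 3 ✓.

x ≡ 18 (mod 105).


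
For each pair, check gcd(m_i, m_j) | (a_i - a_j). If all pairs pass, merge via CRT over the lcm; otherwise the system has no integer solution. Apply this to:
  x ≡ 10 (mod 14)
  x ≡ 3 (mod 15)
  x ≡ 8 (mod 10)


Moduli 14, 15, 10 are not pairwise coprime, so CRT works modulo lcm(m_i) when all pairwise compatibility conditions hold.
Pairwise compatibility: gcd(m_i, m_j) must divide a_i - a_j for every pair.
Merge one congruence at a time:
  Start: x ≡ 10 (mod 14).
  Combine with x ≡ 3 (mod 15): gcd(14, 15) = 1; 3 - 10 = -7, which IS divisible by 1, so compatible.
    Write x = 10 + 14·t and substitute into x ≡ 3 (mod 15): 14·t ≡ 3 − 10 = -7 (mod 15).
    Reduce coefficients mod 15: 14·t ≡ 8 (mod 15).
    The inverse of 14 mod 15 is 14 (since 14·14 = 196 = 13·15 + 1), so t ≡ 14·8 = 112 ≡ 7 (mod 15).
    Then x = 10 + 14·7 = 108, valid modulo lcm(14, 15) = 210: x ≡ 108 (mod 210).
  Combine with x ≡ 8 (mod 10): gcd(210, 10) = 10; 8 - 108 = -100, which IS divisible by 10, so compatible.
    Write x = 108 + 210·t and substitute into x ≡ 8 (mod 10): 210·t ≡ 8 − 108 = -100 (mod 10).
    Divide the congruence (and modulus) by g = 10: 21·t ≡ -10 (mod 1).
    Modulo 1 every t works; take t = 0.
    Then x = 108 + 210·0 = 108, valid modulo lcm(210, 10) = 210: x ≡ 108 (mod 210).
Verify: 108 mod 14 = 10, 108 mod 15 = 3, 108 mod 10 = 8.

x ≡ 108 (mod 210).


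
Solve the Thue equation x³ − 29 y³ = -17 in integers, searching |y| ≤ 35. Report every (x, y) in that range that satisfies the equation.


The equation is x³ - 29y³ = -17. For fixed y, x³ = 29·y³ − 17, so a solution requires the RHS to be a perfect cube.
Strategy: iterate y from -35 to 35, compute RHS = 29·y³ − 17, and check whether it is a (positive or negative) perfect cube.
Check small values of y:
  y = 0: RHS = -17 is not a perfect cube.
  y = 1: RHS = 12 is not a perfect cube.
  y = -1: RHS = -46 is not a perfect cube.
  y = 2: RHS = 215 is not a perfect cube.
  y = -2: RHS = -249 is not a perfect cube.
  y = 3: RHS = 766 is not a perfect cube.
  y = -3: RHS = -800 is not a perfect cube.
Continuing the search up to |y| = 35 finds no solutions either.
No (x, y) in the scanned range satisfies the equation.

No integer solutions with |y| ≤ 35.


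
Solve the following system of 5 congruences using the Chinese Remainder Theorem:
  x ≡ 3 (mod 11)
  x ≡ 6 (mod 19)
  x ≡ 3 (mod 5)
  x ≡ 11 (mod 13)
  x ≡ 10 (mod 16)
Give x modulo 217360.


Product of moduli M = 11 · 19 · 5 · 13 · 16 = 217360.
Merge one congruence at a time:
  Start: x ≡ 3 (mod 11).
  Combine with x ≡ 6 (mod 19); new modulus lcm = 209.
    Write x = 3 + 11·t and substitute into x ≡ 6 (mod 19): 11·t ≡ 6 − 3 = 3 (mod 19).
    The inverse of 11 mod 19 is 7 (since 11·7 = 77 = 4·19 + 1), so t ≡ 7·3 = 21 ≡ 2 (mod 19).
    Then x = 3 + 11·2 = 25, valid modulo lcm(11, 19) = 209: x ≡ 25 (mod 209).
  Combine with x ≡ 3 (mod 5); new modulus lcm = 1045.
    Write x = 25 + 209·t and substitute into x ≡ 3 (mod 5): 209·t ≡ 3 − 25 = -22 (mod 5).
    Reduce coefficients mod 5: 4·t ≡ 3 (mod 5).
    The inverse of 4 mod 5 is 4 (since 4·4 = 16 = 3·5 + 1), so t ≡ 4·3 = 12 ≡ 2 (mod 5).
    Then x = 25 + 209·2 = 443, valid modulo lcm(209, 5) = 1045: x ≡ 443 (mod 1045).
  Combine with x ≡ 11 (mod 13); new modulus lcm = 13585.
    Write x = 443 + 1045·t and substitute into x ≡ 11 (mod 13): 1045·t ≡ 11 − 443 = -432 (mod 13).
    Reduce coefficients mod 13: 5·t ≡ 10 (mod 13).
    The inverse of 5 mod 13 is 8 (since 5·8 = 40 = 3·13 + 1), so t ≡ 8·10 = 80 ≡ 2 (mod 13).
    Then x = 443 + 1045·2 = 2533, valid modulo lcm(1045, 13) = 13585: x ≡ 2533 (mod 13585).
  Combine with x ≡ 10 (mod 16); new modulus lcm = 217360.
    Write x = 2533 + 13585·t and substitute into x ≡ 10 (mod 16): 13585·t ≡ 10 − 2533 = -2523 (mod 16).
    Reduce coefficients mod 16: 1·t ≡ 5 (mod 16).
    So t ≡ 5 (mod 16).
    Then x = 2533 + 13585·5 = 70458, valid modulo lcm(13585, 16) = 217360: x ≡ 70458 (mod 217360).
Verify against each original: 70458 mod 11 = 3, 70458 mod 19 = 6, 70458 mod 5 = 3, 70458 mod 13 = 11, 70458 mod 16 = 10.

x ≡ 70458 (mod 217360).


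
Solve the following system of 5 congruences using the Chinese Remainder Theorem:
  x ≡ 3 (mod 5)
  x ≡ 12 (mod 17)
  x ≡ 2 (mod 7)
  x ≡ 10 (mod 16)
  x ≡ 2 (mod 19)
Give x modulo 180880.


Product of moduli M = 5 · 17 · 7 · 16 · 19 = 180880.
Merge one congruence at a time:
  Start: x ≡ 3 (mod 5).
  Combine with x ≡ 12 (mod 17); new modulus lcm = 85.
    Write x = 3 + 5·t and substitute into x ≡ 12 (mod 17): 5·t ≡ 12 − 3 = 9 (mod 17).
    The inverse of 5 mod 17 is 7 (since 5·7 = 35 = 2·17 + 1), so t ≡ 7·9 = 63 ≡ 12 (mod 17).
    Then x = 3 + 5·12 = 63, valid modulo lcm(5, 17) = 85: x ≡ 63 (mod 85).
  Combine with x ≡ 2 (mod 7); new modulus lcm = 595.
    Write x = 63 + 85·t and substitute into x ≡ 2 (mod 7): 85·t ≡ 2 − 63 = -61 (mod 7).
    Reduce coefficients mod 7: 1·t ≡ 2 (mod 7).
    So t ≡ 2 (mod 7).
    Then x = 63 + 85·2 = 233, valid modulo lcm(85, 7) = 595: x ≡ 233 (mod 595).
  Combine with x ≡ 10 (mod 16); new modulus lcm = 9520.
    Write x = 233 + 595·t and substitute into x ≡ 10 (mod 16): 595·t ≡ 10 − 233 = -223 (mod 16).
    Reduce coefficients mod 16: 3·t ≡ 1 (mod 16).
    The inverse of 3 mod 16 is 11 (since 3·11 = 33 = 2·16 + 1), so t ≡ 11·1 = 11 ≡ 11 (mod 16).
    Then x = 233 + 595·11 = 6778, valid modulo lcm(595, 16) = 9520: x ≡ 6778 (mod 9520).
  Combine with x ≡ 2 (mod 19); new modulus lcm = 180880.
    Write x = 6778 + 9520·t and substitute into x ≡ 2 (mod 19): 9520·t ≡ 2 − 6778 = -6776 (mod 19).
    Reduce coefficients mod 19: 1·t ≡ 7 (mod 19).
    So t ≡ 7 (mod 19).
    Then x = 6778 + 9520·7 = 73418, valid modulo lcm(9520, 19) = 180880: x ≡ 73418 (mod 180880).
Verify against each original: 73418 mod 5 = 3, 73418 mod 17 = 12, 73418 mod 7 = 2, 73418 mod 16 = 10, 73418 mod 19 = 2.

x ≡ 73418 (mod 180880).


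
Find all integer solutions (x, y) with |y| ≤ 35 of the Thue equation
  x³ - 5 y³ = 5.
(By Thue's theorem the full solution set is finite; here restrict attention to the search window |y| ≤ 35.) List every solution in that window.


The equation is x³ - 5y³ = 5. For fixed y, x³ = 5·y³ + 5, so a solution requires the RHS to be a perfect cube.
Strategy: iterate y from -35 to 35, compute RHS = 5·y³ + 5, and check whether it is a (positive or negative) perfect cube.
Check small values of y:
  y = 0: RHS = 5 is not a perfect cube.
  y = 1: RHS = 10 is not a perfect cube.
  y = -1: RHS = 0 = (0)³ ⇒ x = 0 works.
  y = 2: RHS = 45 is not a perfect cube.
  y = -2: RHS = -35 is not a perfect cube.
  y = 3: RHS = 140 is not a perfect cube.
  y = -3: RHS = -130 is not a perfect cube.
Continuing the search up to |y| = 35 finds no further solutions beyond those listed.
Collected solutions: (0, -1).

Solutions (with |y| ≤ 35): (0, -1).


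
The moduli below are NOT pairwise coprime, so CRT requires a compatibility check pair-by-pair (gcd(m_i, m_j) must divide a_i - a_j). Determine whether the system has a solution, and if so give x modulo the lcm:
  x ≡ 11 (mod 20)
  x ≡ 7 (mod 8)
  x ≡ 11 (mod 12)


Moduli 20, 8, 12 are not pairwise coprime, so CRT works modulo lcm(m_i) when all pairwise compatibility conditions hold.
Pairwise compatibility: gcd(m_i, m_j) must divide a_i - a_j for every pair.
Merge one congruence at a time:
  Start: x ≡ 11 (mod 20).
  Combine with x ≡ 7 (mod 8): gcd(20, 8) = 4; 7 - 11 = -4, which IS divisible by 4, so compatible.
    Write x = 11 + 20·t and substitute into x ≡ 7 (mod 8): 20·t ≡ 7 − 11 = -4 (mod 8).
    Divide the congruence (and modulus) by g = 4: 5·t ≡ -1 (mod 2).
    Reduce coefficients mod 2: 1·t ≡ 1 (mod 2).
    So t ≡ 1 (mod 2).
    Then x = 11 + 20·1 = 31, valid modulo lcm(20, 8) = 40: x ≡ 31 (mod 40).
  Combine with x ≡ 11 (mod 12): gcd(40, 12) = 4; 11 - 31 = -20, which IS divisible by 4, so compatible.
    Write x = 31 + 40·t and substitute into x ≡ 11 (mod 12): 40·t ≡ 11 − 31 = -20 (mod 12).
    Divide the congruence (and modulus) by g = 4: 10·t ≡ -5 (mod 3).
    Reduce coefficients mod 3: 1·t ≡ 1 (mod 3).
    So t ≡ 1 (mod 3).
    Then x = 31 + 40·1 = 71, valid modulo lcm(40, 12) = 120: x ≡ 71 (mod 120).
Verify: 71 mod 20 = 11, 71 mod 8 = 7, 71 mod 12 = 11.

x ≡ 71 (mod 120).


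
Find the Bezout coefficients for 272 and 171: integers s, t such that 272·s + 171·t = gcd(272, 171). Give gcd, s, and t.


Euclidean algorithm on (272, 171) — divide until remainder is 0:
  272 = 1 · 171 + 101
  171 = 1 · 101 + 70
  101 = 1 · 70 + 31
  70 = 2 · 31 + 8
  31 = 3 · 8 + 7
  8 = 1 · 7 + 1
  7 = 7 · 1 + 0
gcd(272, 171) = 1.
Track Bezout coefficients alongside the remainders: start with r₀ = 272 = a·1 + b·0 (s = 1, t = 0) and r₁ = 171 = a·0 + b·1 (s = 0, t = 1); each new remainder r_{k+1} = r_{k-1} − q_k·r_k inherits s_{k+1} = s_{k-1} − q_k·s_k, t_{k+1} = t_{k-1} − q_k·t_k, so r_k = a·s_k + b·t_k at every step:
  q = 1: r = 101, s = 1 − 1·0 = 1, t = 0 − 1·1 = -1  (check: 272·1 + 171·(-1) = 101)
  q = 1: r = 70, s = 0 − 1·1 = -1, t = 1 − 1·(-1) = 2  (check: 272·(-1) + 171·2 = 70)
  q = 1: r = 31, s = 1 − 1·(-1) = 2, t = -1 − 1·2 = -3  (check: 272·2 + 171·(-3) = 31)
  q = 2: r = 8, s = -1 − 2·2 = -5, t = 2 − 2·(-3) = 8  (check: 272·(-5) + 171·8 = 8)
  q = 3: r = 7, s = 2 − 3·(-5) = 17, t = -3 − 3·8 = -27  (check: 272·17 + 171·(-27) = 7)
  q = 1: r = 1, s = -5 − 1·17 = -22, t = 8 − 1·(-27) = 35  (check: 272·(-22) + 171·35 = 1)
The row with r = 1 (the gcd) gives the Bezout coefficients s = -22, t = 35.
Result: 272 · (-22) + 171 · (35) = 1.

gcd(272, 171) = 1; s = -22, t = 35 (check: 272·(-22) + 171·35 = 1).


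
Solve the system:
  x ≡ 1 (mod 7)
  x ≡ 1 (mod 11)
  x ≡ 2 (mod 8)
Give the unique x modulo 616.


Moduli 7, 11, 8 are pairwise coprime; by CRT there is a unique solution modulo M = 7 · 11 · 8 = 616.
Solve pairwise, accumulating the modulus:
  Start with x ≡ 1 (mod 7).
  Combine with x ≡ 1 (mod 11): since gcd(7, 11) = 1, we get a unique residue mod 77.
    Write x = 1 + 7·t and substitute into x ≡ 1 (mod 11): 7·t ≡ 1 − 1 = 0 (mod 11).
    The inverse of 7 mod 11 is 8 (since 7·8 = 56 = 5·11 + 1), so t ≡ 8·0 = 0 ≡ 0 (mod 11).
    Then x = 1 + 7·0 = 1, valid modulo lcm(7, 11) = 77: x ≡ 1 (mod 77).
  Combine with x ≡ 2 (mod 8): since gcd(77, 8) = 1, we get a unique residue mod 616.
    Write x = 1 + 77·t and substitute into x ≡ 2 (mod 8): 77·t ≡ 2 − 1 = 1 (mod 8).
    Reduce coefficients mod 8: 5·t ≡ 1 (mod 8).
    The inverse of 5 mod 8 is 5 (since 5·5 = 25 = 3·8 + 1), so t ≡ 5·1 = 5 ≡ 5 (mod 8).
    Then x = 1 + 77·5 = 386, valid modulo lcm(77, 8) = 616: x ≡ 386 (mod 616).
Verify: 386 mod 7 = 1 ✓, 386 mod 11 = 1 ✓, 386 mod 8 = 2 ✓.

x ≡ 386 (mod 616).


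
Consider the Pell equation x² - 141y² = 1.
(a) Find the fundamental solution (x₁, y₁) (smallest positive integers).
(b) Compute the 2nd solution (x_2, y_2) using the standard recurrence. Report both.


Step 1: Find the fundamental solution (x₁, y₁) of x² - 141y² = 1.
  Expand √141 as a continued fraction. a₀ = ⌊√141⌋ = 11; iterate m_{k+1} = d_k·a_k − m_k, d_{k+1} = (141 − m_{k+1}²)/d_k, a_{k+1} = ⌊(a₀ + m_{k+1})/d_{k+1}⌋ (starting m₀ = 0, d₀ = 1), with convergents p_k = a_k·p_{k-1} + p_{k-2}, q_k = a_k·q_{k-1} + q_{k-2} (p₋₁ = 1, q₋₁ = 0):
  k = 0: a₀ = 11; p₀/q₀ = 11/1; p₀² − 141·q₀² = 121 − 141 = -20.
  k = 1: m = 11, d = 20, a = ⌊(11 + 11)/20⌋ = 1; p/q = (1·11 + 1)/(1·1 + 0) = 12/1; p² − 141·q² = 144 − 141 = 3.
  k = 2: m = 9, d = 3, a = ⌊(11 + 9)/3⌋ = 6; p/q = (6·12 + 11)/(6·1 + 1) = 83/7; p² − 141·q² = 6889 − 6909 = -20.
  k = 3: m = 9, d = 20, a = ⌊(11 + 9)/20⌋ = 1; p/q = (1·83 + 12)/(1·7 + 1) = 95/8; p² − 141·q² = 9025 − 9024 = 1.
  The first convergent with p² − 141·q² = 1 gives the fundamental solution (x₁, y₁) = (95, 8).
Step 2: Apply the recurrence (x_{n+1}, y_{n+1}) = (x₁x_n + 141y₁y_n, x₁y_n + y₁x_n) repeatedly.
  From (x_1, y_1) = (95, 8): x_2 = 95·95 + 141·8·8 = 18049; y_2 = 95·8 + 8·95 = 1520.
Step 3: Verify x_2² - 141·y_2² = 325766401 - 325766400 = 1 (should be 1). ✓

(x_1, y_1) = (95, 8); (x_2, y_2) = (18049, 1520).


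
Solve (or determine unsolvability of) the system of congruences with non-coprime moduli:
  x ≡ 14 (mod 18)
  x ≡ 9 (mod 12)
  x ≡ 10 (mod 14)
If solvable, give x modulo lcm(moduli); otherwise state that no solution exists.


Moduli 18, 12, 14 are not pairwise coprime, so CRT works modulo lcm(m_i) when all pairwise compatibility conditions hold.
Pairwise compatibility: gcd(m_i, m_j) must divide a_i - a_j for every pair.
Merge one congruence at a time:
  Start: x ≡ 14 (mod 18).
  Combine with x ≡ 9 (mod 12): gcd(18, 12) = 6, and 9 - 14 = -5 is NOT divisible by 6.
    ⇒ system is inconsistent (no integer solution).

No solution (the system is inconsistent).


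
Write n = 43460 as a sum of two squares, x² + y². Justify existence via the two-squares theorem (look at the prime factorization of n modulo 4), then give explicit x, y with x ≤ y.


Step 1: Factor n = 43460 = 2^2 · 5 · 41 · 53.
Step 2: Check the mod-4 condition on each prime factor: 2 = 2 (special); 5 ≡ 1 (mod 4), exponent 1; 41 ≡ 1 (mod 4), exponent 1; 53 ≡ 1 (mod 4), exponent 1.
All primes ≡ 3 (mod 4) appear to even exponent (or don't appear), so by the two-squares theorem n IS expressible as a sum of two squares.
Step 3: Build a representation. Group n = k² · m with k = 2 and m = 5 · 41 · 53 = 10865 (a product of primes ≡ 1 (mod 4)); a representation of m scales to one of n via (k·x)² + (k·y)² = k²(x² + y²). Each prime p ≡ 1 (mod 4) is itself a sum of two squares; find a² by testing p − a² for a perfect square:
  5: 5 − 1² = 4 = 2² ⇒ 5 = 1² + 2².
  41: 41 − 1² = 40, 41 − 2² = 37, 41 − 3² = 32, 41 − 4² = 25 = 5² ⇒ 41 = 4² + 5².
  53: 53 − 1² = 52, 53 − 2² = 49 = 7² ⇒ 53 = 2² + 7².
  Combine using the Brahmagupta–Fibonacci identity (a² + b²)(c² + d²) = (ac − bd)² + (ad + bc)² = (ac + bd)² + (ad − bc)²:
  5 · 41 = 205: from (1² + 2²)(4² + 5²), take (1·4 − 2·5, 1·5 + 2·4) = (4 − 10, 5 + 8) = (-6, 13); dropping signs (only squares matter) gives (6, 13); check 6² + 13² = 36 + 169 = 205 ✓.
  205 · 53 = 10865: from (6² + 13²)(2² + 7²), take (6·2 − 13·7, 6·7 + 13·2) = (12 − 91, 42 + 26) = (-79, 68); dropping signs (only squares matter) gives (79, 68); check 79² + 68² = 6241 + 4624 = 10865 ✓.
  Scale by k = 2: (2·79, 2·68) = (158, 136).
Step 4: Order so x ≤ y and verify: 136² + 158² = 18496 + 24964 = 43460 = n. ✓

n = 43460 = 136² + 158² (one valid representation with x ≤ y).


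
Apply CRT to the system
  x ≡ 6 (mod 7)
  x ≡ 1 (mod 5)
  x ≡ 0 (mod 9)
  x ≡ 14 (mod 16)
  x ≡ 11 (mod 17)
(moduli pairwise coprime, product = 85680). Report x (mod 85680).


Product of moduli M = 7 · 5 · 9 · 16 · 17 = 85680.
Merge one congruence at a time:
  Start: x ≡ 6 (mod 7).
  Combine with x ≡ 1 (mod 5); new modulus lcm = 35.
    Write x = 6 + 7·t and substitute into x ≡ 1 (mod 5): 7·t ≡ 1 − 6 = -5 (mod 5).
    Reduce coefficients mod 5: 2·t ≡ 0 (mod 5).
    The inverse of 2 mod 5 is 3 (since 2·3 = 6 = 1·5 + 1), so t ≡ 3·0 = 0 ≡ 0 (mod 5).
    Then x = 6 + 7·0 = 6, valid modulo lcm(7, 5) = 35: x ≡ 6 (mod 35).
  Combine with x ≡ 0 (mod 9); new modulus lcm = 315.
    Write x = 6 + 35·t and substitute into x ≡ 0 (mod 9): 35·t ≡ 0 − 6 = -6 (mod 9).
    Reduce coefficients mod 9: 8·t ≡ 3 (mod 9).
    The inverse of 8 mod 9 is 8 (since 8·8 = 64 = 7·9 + 1), so t ≡ 8·3 = 24 ≡ 6 (mod 9).
    Then x = 6 + 35·6 = 216, valid modulo lcm(35, 9) = 315: x ≡ 216 (mod 315).
  Combine with x ≡ 14 (mod 16); new modulus lcm = 5040.
    Write x = 216 + 315·t and substitute into x ≡ 14 (mod 16): 315·t ≡ 14 − 216 = -202 (mod 16).
    Reduce coefficients mod 16: 11·t ≡ 6 (mod 16).
    The inverse of 11 mod 16 is 3 (since 11·3 = 33 = 2·16 + 1), so t ≡ 3·6 = 18 ≡ 2 (mod 16).
    Then x = 216 + 315·2 = 846, valid modulo lcm(315, 16) = 5040: x ≡ 846 (mod 5040).
  Combine with x ≡ 11 (mod 17); new modulus lcm = 85680.
    Write x = 846 + 5040·t and substitute into x ≡ 11 (mod 17): 5040·t ≡ 11 − 846 = -835 (mod 17).
    Reduce coefficients mod 17: 8·t ≡ 15 (mod 17).
    The inverse of 8 mod 17 is 15 (since 8·15 = 120 = 7·17 + 1), so t ≡ 15·15 = 225 ≡ 4 (mod 17).
    Then x = 846 + 5040·4 = 21006, valid modulo lcm(5040, 17) = 85680: x ≡ 21006 (mod 85680).
Verify against each original: 21006 mod 7 = 6, 21006 mod 5 = 1, 21006 mod 9 = 0, 21006 mod 16 = 14, 21006 mod 17 = 11.

x ≡ 21006 (mod 85680).


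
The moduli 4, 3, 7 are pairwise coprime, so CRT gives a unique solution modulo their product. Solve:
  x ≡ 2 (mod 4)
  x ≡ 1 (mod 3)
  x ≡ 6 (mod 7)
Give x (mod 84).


Moduli 4, 3, 7 are pairwise coprime; by CRT there is a unique solution modulo M = 4 · 3 · 7 = 84.
Solve pairwise, accumulating the modulus:
  Start with x ≡ 2 (mod 4).
  Combine with x ≡ 1 (mod 3): since gcd(4, 3) = 1, we get a unique residue mod 12.
    Write x = 2 + 4·t and substitute into x ≡ 1 (mod 3): 4·t ≡ 1 − 2 = -1 (mod 3).
    Reduce coefficients mod 3: 1·t ≡ 2 (mod 3).
    So t ≡ 2 (mod 3).
    Then x = 2 + 4·2 = 10, valid modulo lcm(4, 3) = 12: x ≡ 10 (mod 12).
  Combine with x ≡ 6 (mod 7): since gcd(12, 7) = 1, we get a unique residue mod 84.
    Write x = 10 + 12·t and substitute into x ≡ 6 (mod 7): 12·t ≡ 6 − 10 = -4 (mod 7).
    Reduce coefficients mod 7: 5·t ≡ 3 (mod 7).
    The inverse of 5 mod 7 is 3 (since 5·3 = 15 = 2·7 + 1), so t ≡ 3·3 = 9 ≡ 2 (mod 7).
    Then x = 10 + 12·2 = 34, valid modulo lcm(12, 7) = 84: x ≡ 34 (mod 84).
Verify: 34 mod 4 = 2 ✓, 34 mod 3 = 1 ✓, 34 mod 7 = 6 ✓.

x ≡ 34 (mod 84).


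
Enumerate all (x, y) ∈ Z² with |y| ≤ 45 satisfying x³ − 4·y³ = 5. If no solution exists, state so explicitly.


The equation is x³ - 4y³ = 5. For fixed y, x³ = 4·y³ + 5, so a solution requires the RHS to be a perfect cube.
Strategy: iterate y from -45 to 45, compute RHS = 4·y³ + 5, and check whether it is a (positive or negative) perfect cube.
Check small values of y:
  y = 0: RHS = 5 is not a perfect cube.
  y = 1: RHS = 9 is not a perfect cube.
  y = -1: RHS = 1 = (1)³ ⇒ x = 1 works.
  y = 2: RHS = 37 is not a perfect cube.
  y = -2: RHS = -27 = (-3)³ ⇒ x = -3 works.
  y = 3: RHS = 113 is not a perfect cube.
  y = -3: RHS = -103 is not a perfect cube.
Continuing the search up to |y| = 45 finds no further solutions beyond those listed.
Collected solutions: (1, -1), (-3, -2).

Solutions (with |y| ≤ 45): (1, -1), (-3, -2).


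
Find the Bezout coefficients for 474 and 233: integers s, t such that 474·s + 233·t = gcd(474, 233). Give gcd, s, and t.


Euclidean algorithm on (474, 233) — divide until remainder is 0:
  474 = 2 · 233 + 8
  233 = 29 · 8 + 1
  8 = 8 · 1 + 0
gcd(474, 233) = 1.
Track Bezout coefficients alongside the remainders: start with r₀ = 474 = a·1 + b·0 (s = 1, t = 0) and r₁ = 233 = a·0 + b·1 (s = 0, t = 1); each new remainder r_{k+1} = r_{k-1} − q_k·r_k inherits s_{k+1} = s_{k-1} − q_k·s_k, t_{k+1} = t_{k-1} − q_k·t_k, so r_k = a·s_k + b·t_k at every step:
  q = 2: r = 8, s = 1 − 2·0 = 1, t = 0 − 2·1 = -2  (check: 474·1 + 233·(-2) = 8)
  q = 29: r = 1, s = 0 − 29·1 = -29, t = 1 − 29·(-2) = 59  (check: 474·(-29) + 233·59 = 1)
The row with r = 1 (the gcd) gives the Bezout coefficients s = -29, t = 59.
Result: 474 · (-29) + 233 · (59) = 1.

gcd(474, 233) = 1; s = -29, t = 59 (check: 474·(-29) + 233·59 = 1).


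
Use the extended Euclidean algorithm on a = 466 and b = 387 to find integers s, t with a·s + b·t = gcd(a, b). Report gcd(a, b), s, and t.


Euclidean algorithm on (466, 387) — divide until remainder is 0:
  466 = 1 · 387 + 79
  387 = 4 · 79 + 71
  79 = 1 · 71 + 8
  71 = 8 · 8 + 7
  8 = 1 · 7 + 1
  7 = 7 · 1 + 0
gcd(466, 387) = 1.
Track Bezout coefficients alongside the remainders: start with r₀ = 466 = a·1 + b·0 (s = 1, t = 0) and r₁ = 387 = a·0 + b·1 (s = 0, t = 1); each new remainder r_{k+1} = r_{k-1} − q_k·r_k inherits s_{k+1} = s_{k-1} − q_k·s_k, t_{k+1} = t_{k-1} − q_k·t_k, so r_k = a·s_k + b·t_k at every step:
  q = 1: r = 79, s = 1 − 1·0 = 1, t = 0 − 1·1 = -1  (check: 466·1 + 387·(-1) = 79)
  q = 4: r = 71, s = 0 − 4·1 = -4, t = 1 − 4·(-1) = 5  (check: 466·(-4) + 387·5 = 71)
  q = 1: r = 8, s = 1 − 1·(-4) = 5, t = -1 − 1·5 = -6  (check: 466·5 + 387·(-6) = 8)
  q = 8: r = 7, s = -4 − 8·5 = -44, t = 5 − 8·(-6) = 53  (check: 466·(-44) + 387·53 = 7)
  q = 1: r = 1, s = 5 − 1·(-44) = 49, t = -6 − 1·53 = -59  (check: 466·49 + 387·(-59) = 1)
The row with r = 1 (the gcd) gives the Bezout coefficients s = 49, t = -59.
Result: 466 · (49) + 387 · (-59) = 1.

gcd(466, 387) = 1; s = 49, t = -59 (check: 466·49 + 387·(-59) = 1).


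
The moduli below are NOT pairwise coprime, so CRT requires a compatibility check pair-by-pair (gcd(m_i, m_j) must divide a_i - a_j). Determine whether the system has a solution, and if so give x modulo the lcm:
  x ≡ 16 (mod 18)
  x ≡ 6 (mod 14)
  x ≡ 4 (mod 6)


Moduli 18, 14, 6 are not pairwise coprime, so CRT works modulo lcm(m_i) when all pairwise compatibility conditions hold.
Pairwise compatibility: gcd(m_i, m_j) must divide a_i - a_j for every pair.
Merge one congruence at a time:
  Start: x ≡ 16 (mod 18).
  Combine with x ≡ 6 (mod 14): gcd(18, 14) = 2; 6 - 16 = -10, which IS divisible by 2, so compatible.
    Write x = 16 + 18·t and substitute into x ≡ 6 (mod 14): 18·t ≡ 6 − 16 = -10 (mod 14).
    Divide the congruence (and modulus) by g = 2: 9·t ≡ -5 (mod 7).
    Reduce coefficients mod 7: 2·t ≡ 2 (mod 7).
    The inverse of 2 mod 7 is 4 (since 2·4 = 8 = 1·7 + 1), so t ≡ 4·2 = 8 ≡ 1 (mod 7).
    Then x = 16 + 18·1 = 34, valid modulo lcm(18, 14) = 126: x ≡ 34 (mod 126).
  Combine with x ≡ 4 (mod 6): gcd(126, 6) = 6; 4 - 34 = -30, which IS divisible by 6, so compatible.
    Write x = 34 + 126·t and substitute into x ≡ 4 (mod 6): 126·t ≡ 4 − 34 = -30 (mod 6).
    Divide the congruence (and modulus) by g = 6: 21·t ≡ -5 (mod 1).
    Modulo 1 every t works; take t = 0.
    Then x = 34 + 126·0 = 34, valid modulo lcm(126, 6) = 126: x ≡ 34 (mod 126).
Verify: 34 mod 18 = 16, 34 mod 14 = 6, 34 mod 6 = 4.

x ≡ 34 (mod 126).


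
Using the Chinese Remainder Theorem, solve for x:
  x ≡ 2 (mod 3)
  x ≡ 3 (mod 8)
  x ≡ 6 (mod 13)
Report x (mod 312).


Moduli 3, 8, 13 are pairwise coprime; by CRT there is a unique solution modulo M = 3 · 8 · 13 = 312.
Solve pairwise, accumulating the modulus:
  Start with x ≡ 2 (mod 3).
  Combine with x ≡ 3 (mod 8): since gcd(3, 8) = 1, we get a unique residue mod 24.
    Write x = 2 + 3·t and substitute into x ≡ 3 (mod 8): 3·t ≡ 3 − 2 = 1 (mod 8).
    The inverse of 3 mod 8 is 3 (since 3·3 = 9 = 1·8 + 1), so t ≡ 3·1 = 3 ≡ 3 (mod 8).
    Then x = 2 + 3·3 = 11, valid modulo lcm(3, 8) = 24: x ≡ 11 (mod 24).
  Combine with x ≡ 6 (mod 13): since gcd(24, 13) = 1, we get a unique residue mod 312.
    Write x = 11 + 24·t and substitute into x ≡ 6 (mod 13): 24·t ≡ 6 − 11 = -5 (mod 13).
    Reduce coefficients mod 13: 11·t ≡ 8 (mod 13).
    The inverse of 11 mod 13 is 6 (since 11·6 = 66 = 5·13 + 1), so t ≡ 6·8 = 48 ≡ 9 (mod 13).
    Then x = 11 + 24·9 = 227, valid modulo lcm(24, 13) = 312: x ≡ 227 (mod 312).
Verify: 227 mod 3 = 2 ✓, 227 mod 8 = 3 ✓, 227 mod 13 = 6 ✓.

x ≡ 227 (mod 312).


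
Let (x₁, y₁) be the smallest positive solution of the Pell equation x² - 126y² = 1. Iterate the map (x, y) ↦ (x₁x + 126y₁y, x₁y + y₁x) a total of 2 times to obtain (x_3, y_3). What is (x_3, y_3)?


Step 1: Find the fundamental solution (x₁, y₁) of x² - 126y² = 1.
  Expand √126 as a continued fraction. a₀ = ⌊√126⌋ = 11; iterate m_{k+1} = d_k·a_k − m_k, d_{k+1} = (126 − m_{k+1}²)/d_k, a_{k+1} = ⌊(a₀ + m_{k+1})/d_{k+1}⌋ (starting m₀ = 0, d₀ = 1), with convergents p_k = a_k·p_{k-1} + p_{k-2}, q_k = a_k·q_{k-1} + q_{k-2} (p₋₁ = 1, q₋₁ = 0):
  k = 0: a₀ = 11; p₀/q₀ = 11/1; p₀² − 126·q₀² = 121 − 126 = -5.
  k = 1: m = 11, d = 5, a = ⌊(11 + 11)/5⌋ = 4; p/q = (4·11 + 1)/(4·1 + 0) = 45/4; p² − 126·q² = 2025 − 2016 = 9.
  k = 2: m = 9, d = 9, a = ⌊(11 + 9)/9⌋ = 2; p/q = (2·45 + 11)/(2·4 + 1) = 101/9; p² − 126·q² = 10201 − 10206 = -5.
  k = 3: m = 9, d = 5, a = ⌊(11 + 9)/5⌋ = 4; p/q = (4·101 + 45)/(4·9 + 4) = 449/40; p² − 126·q² = 201601 − 201600 = 1.
  The first convergent with p² − 126·q² = 1 gives the fundamental solution (x₁, y₁) = (449, 40).
Step 2: Apply the recurrence (x_{n+1}, y_{n+1}) = (x₁x_n + 126y₁y_n, x₁y_n + y₁x_n) repeatedly.
  From (x_1, y_1) = (449, 40): x_2 = 449·449 + 126·40·40 = 403201; y_2 = 449·40 + 40·449 = 35920.
  From (x_2, y_2) = (403201, 35920): x_3 = 449·403201 + 126·40·35920 = 362074049; y_3 = 449·35920 + 40·403201 = 32256120.
Step 3: Verify x_3² - 126·y_3² = 131097616959254401 - 131097616959254400 = 1 (should be 1). ✓

(x_1, y_1) = (449, 40); (x_3, y_3) = (362074049, 32256120).
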